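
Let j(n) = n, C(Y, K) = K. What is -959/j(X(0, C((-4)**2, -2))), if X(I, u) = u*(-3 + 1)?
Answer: -959/4 ≈ -239.75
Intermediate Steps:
X(I, u) = -2*u (X(I, u) = u*(-2) = -2*u)
-959/j(X(0, C((-4)**2, -2))) = -959/((-2*(-2))) = -959/4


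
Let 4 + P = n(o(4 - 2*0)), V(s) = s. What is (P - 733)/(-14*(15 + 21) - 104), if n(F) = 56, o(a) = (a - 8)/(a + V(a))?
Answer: 681/608 ≈ 1.1201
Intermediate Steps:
o(a) = (-8 + a)/(2*a) (o(a) = (a - 8)/(a + a) = (-8 + a)/((2*a)) = (-8 + a)*(1/(2*a)) = (-8 + a)/(2*a))
P = 52 (P = -4 + 56 = 52)
(P - 733)/(-14*(15 + 21) - 104) = (52 - 733)/(-14*(15 + 21) - 104) = -681/(-14*36 - 104) = -681/(-504 - 104) = -681/(-608) = -681*(-1/608) = 681/608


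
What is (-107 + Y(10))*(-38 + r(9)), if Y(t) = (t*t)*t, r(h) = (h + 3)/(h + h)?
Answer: -100016/3 ≈ -33339.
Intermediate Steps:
r(h) = (3 + h)/(2*h) (r(h) = (3 + h)/((2*h)) = (3 + h)*(1/(2*h)) = (3 + h)/(2*h))
Y(t) = t³ (Y(t) = t²*t = t³)
(-107 + Y(10))*(-38 + r(9)) = (-107 + 10³)*(-38 + (½)*(3 + 9)/9) = (-107 + 1000)*(-38 + (½)*(⅑)*12) = 893*(-38 + ⅔) = 893*(-112/3) = -100016/3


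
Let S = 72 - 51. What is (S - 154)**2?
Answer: 17689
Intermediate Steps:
S = 21
(S - 154)**2 = (21 - 154)**2 = (-133)**2 = 17689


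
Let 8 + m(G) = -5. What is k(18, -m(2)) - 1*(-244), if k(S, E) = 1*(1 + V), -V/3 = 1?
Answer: 242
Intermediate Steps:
V = -3 (V = -3*1 = -3)
m(G) = -13 (m(G) = -8 - 5 = -13)
k(S, E) = -2 (k(S, E) = 1*(1 - 3) = 1*(-2) = -2)
k(18, -m(2)) - 1*(-244) = -2 - 1*(-244) = -2 + 244 = 242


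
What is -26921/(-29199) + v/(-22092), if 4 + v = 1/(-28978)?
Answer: 273614659041/296709103448 ≈ 0.92216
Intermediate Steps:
v = -115913/28978 (v = -4 + 1/(-28978) = -4 - 1/28978 = -115913/28978 ≈ -4.0000)
-26921/(-29199) + v/(-22092) = -26921/(-29199) - 115913/28978/(-22092) = -26921*(-1/29199) - 115913/28978*(-1/22092) = 26921/29199 + 16559/91454568 = 273614659041/296709103448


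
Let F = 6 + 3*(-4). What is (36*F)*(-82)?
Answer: 17712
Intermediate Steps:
F = -6 (F = 6 - 12 = -6)
(36*F)*(-82) = (36*(-6))*(-82) = -216*(-82) = 17712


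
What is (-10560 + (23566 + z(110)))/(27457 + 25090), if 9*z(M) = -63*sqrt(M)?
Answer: 13006/52547 - 7*sqrt(110)/52547 ≈ 0.24611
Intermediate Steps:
z(M) = -7*sqrt(M) (z(M) = (-63*sqrt(M))/9 = -7*sqrt(M))
(-10560 + (23566 + z(110)))/(27457 + 25090) = (-10560 + (23566 - 7*sqrt(110)))/(27457 + 25090) = (13006 - 7*sqrt(110))/52547 = (13006 - 7*sqrt(110))*(1/52547) = 13006/52547 - 7*sqrt(110)/52547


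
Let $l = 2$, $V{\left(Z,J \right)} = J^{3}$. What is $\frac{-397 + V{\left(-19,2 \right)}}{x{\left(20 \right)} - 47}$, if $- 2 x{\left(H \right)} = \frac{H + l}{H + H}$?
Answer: $\frac{15560}{1891} \approx 8.2285$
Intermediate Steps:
$x{\left(H \right)} = - \frac{2 + H}{4 H}$ ($x{\left(H \right)} = - \frac{\left(H + 2\right) \frac{1}{H + H}}{2} = - \frac{\left(2 + H\right) \frac{1}{2 H}}{2} = - \frac{\frac{1}{2} \frac{1}{H} \left(2 + H\right)}{2} = - \frac{2 + H}{4 H}$)
$\frac{-397 + V{\left(-19,2 \right)}}{x{\left(20 \right)} - 47} = \frac{-397 + 2^{3}}{\frac{-2 - 20}{4 \cdot 20} - 47} = \frac{-397 + 8}{\frac{1}{4} \cdot \frac{1}{20} \left(-2 - 20\right) - 47} = - \frac{389}{\frac{1}{4} \cdot \frac{1}{20} \left(-22\right) - 47} = - \frac{389}{- \frac{11}{40} - 47} = - \frac{389}{- \frac{1891}{40}} = \left(-389\right) \left(- \frac{40}{1891}\right) = \frac{15560}{1891}$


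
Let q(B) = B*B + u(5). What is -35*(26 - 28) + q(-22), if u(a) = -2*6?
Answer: 542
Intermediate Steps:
u(a) = -12
q(B) = -12 + B² (q(B) = B*B - 12 = B² - 12 = -12 + B²)
-35*(26 - 28) + q(-22) = -35*(26 - 28) + (-12 + (-22)²) = -35*(-2) + (-12 + 484) = 70 + 472 = 542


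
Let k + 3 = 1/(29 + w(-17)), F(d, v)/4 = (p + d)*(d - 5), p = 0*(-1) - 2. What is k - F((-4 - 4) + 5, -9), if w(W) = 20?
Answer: -7986/49 ≈ -162.98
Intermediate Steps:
p = -2 (p = 0 - 2 = -2)
F(d, v) = 4*(-5 + d)*(-2 + d) (F(d, v) = 4*((-2 + d)*(d - 5)) = 4*((-2 + d)*(-5 + d)) = 4*((-5 + d)*(-2 + d)) = 4*(-5 + d)*(-2 + d))
k = -146/49 (k = -3 + 1/(29 + 20) = -3 + 1/49 = -146/49 ≈ -2.9796)
k - F((-4 - 4) + 5, -9) = -146/49 - (40 - 28*((-4 - 4) + 5) + 4*((-4 - 4) + 5)**2) = -146/49 - (40 - 28*(-8 + 5) + 4*(-8 + 5)**2) = -146/49 - (40 - 28*(-3) + 4*(-3)**2) = -146/49 - (40 + 84 + 4*9) = -146/49 - (40 + 84 + 36) = -146/49 - 1*160 = -146/49 - 160 = -7986/49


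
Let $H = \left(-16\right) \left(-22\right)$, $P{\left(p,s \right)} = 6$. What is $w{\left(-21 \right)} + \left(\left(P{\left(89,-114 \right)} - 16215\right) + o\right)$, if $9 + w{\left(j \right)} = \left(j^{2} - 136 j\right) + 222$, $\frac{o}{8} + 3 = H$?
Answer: $-9907$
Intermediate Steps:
$H = 352$
$o = 2792$ ($o = -24 + 8 \cdot 352 = -24 + 2816 = 2792$)
$w{\left(j \right)} = 213 + j^{2} - 136 j$ ($w{\left(j \right)} = -9 + \left(\left(j^{2} - 136 j\right) + 222\right) = -9 + \left(222 + j^{2} - 136 j\right) = 213 + j^{2} - 136 j$)
$w{\left(-21 \right)} + \left(\left(P{\left(89,-114 \right)} - 16215\right) + o\right) = \left(213 + \left(-21\right)^{2} - -2856\right) + \left(\left(6 - 16215\right) + 2792\right) = \left(213 + 441 + 2856\right) + \left(-16209 + 2792\right) = 3510 - 13417 = -9907$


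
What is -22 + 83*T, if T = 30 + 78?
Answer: 8942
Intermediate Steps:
T = 108
-22 + 83*T = -22 + 83*108 = -22 + 8964 = 8942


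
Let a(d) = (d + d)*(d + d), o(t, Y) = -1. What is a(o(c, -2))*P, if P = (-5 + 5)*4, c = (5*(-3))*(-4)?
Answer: 0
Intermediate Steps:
c = 60 (c = -15*(-4) = 60)
a(d) = 4*d² (a(d) = (2*d)*(2*d) = 4*d²)
P = 0 (P = 0*4 = 0)
a(o(c, -2))*P = (4*(-1)²)*0 = (4*1)*0 = 4*0 = 0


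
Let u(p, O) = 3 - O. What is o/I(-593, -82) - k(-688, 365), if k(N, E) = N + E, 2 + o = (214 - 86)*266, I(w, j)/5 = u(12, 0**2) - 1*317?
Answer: 236532/785 ≈ 301.31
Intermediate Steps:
I(w, j) = -1570 (I(w, j) = 5*((3 - 1*0**2) - 1*317) = 5*((3 - 1*0) - 317) = 5*((3 + 0) - 317) = 5*(3 - 317) = 5*(-314) = -1570)
o = 34046 (o = -2 + (214 - 86)*266 = -2 + 128*266 = -2 + 34048 = 34046)
k(N, E) = E + N
o/I(-593, -82) - k(-688, 365) = 34046/(-1570) - (365 - 688) = 34046*(-1/1570) - 1*(-323) = -17023/785 + 323 = 236532/785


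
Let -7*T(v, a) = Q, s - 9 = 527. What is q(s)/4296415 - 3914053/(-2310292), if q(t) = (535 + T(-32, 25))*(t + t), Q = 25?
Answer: 25385569397849/13896362484452 ≈ 1.8268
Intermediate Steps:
s = 536 (s = 9 + 527 = 536)
T(v, a) = -25/7 (T(v, a) = -⅐*25 = -25/7)
q(t) = 7440*t/7 (q(t) = (535 - 25/7)*(t + t) = 3720*(2*t)/7 = 7440*t/7)
q(s)/4296415 - 3914053/(-2310292) = ((7440/7)*536)/4296415 - 3914053/(-2310292) = (3987840/7)*(1/4296415) - 3914053*(-1/2310292) = 797568/6014981 + 3914053/2310292 = 25385569397849/13896362484452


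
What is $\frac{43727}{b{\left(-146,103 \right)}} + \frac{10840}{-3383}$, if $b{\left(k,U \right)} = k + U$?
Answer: $- \frac{148394561}{145469} \approx -1020.1$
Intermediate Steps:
$b{\left(k,U \right)} = U + k$
$\frac{43727}{b{\left(-146,103 \right)}} + \frac{10840}{-3383} = \frac{43727}{103 - 146} + \frac{10840}{-3383} = \frac{43727}{-43} + 10840 \left(- \frac{1}{3383}\right) = 43727 \left(- \frac{1}{43}\right) - \frac{10840}{3383} = - \frac{43727}{43} - \frac{10840}{3383} = - \frac{148394561}{145469}$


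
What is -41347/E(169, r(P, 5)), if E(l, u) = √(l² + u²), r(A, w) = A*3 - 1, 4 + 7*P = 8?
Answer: -289429*√1399514/1399514 ≈ -244.65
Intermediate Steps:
P = 4/7 (P = -4/7 + (⅐)*8 = -4/7 + 8/7 = 4/7 ≈ 0.57143)
r(A, w) = -1 + 3*A (r(A, w) = 3*A - 1 = -1 + 3*A)
-41347/E(169, r(P, 5)) = -41347/√(169² + (-1 + 3*(4/7))²) = -41347/√(28561 + (-1 + 12/7)²) = -41347/√(28561 + (5/7)²) = -41347/√(28561 + 25/49) = -41347*7*√1399514/1399514 = -289429*√1399514/1399514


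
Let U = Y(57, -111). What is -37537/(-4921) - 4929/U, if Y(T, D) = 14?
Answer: -3390013/9842 ≈ -344.44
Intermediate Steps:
U = 14
-37537/(-4921) - 4929/U = -37537/(-4921) - 4929/14 = -37537*(-1/4921) - 4929*1/14 = 37537/4921 - 4929/14 = -3390013/9842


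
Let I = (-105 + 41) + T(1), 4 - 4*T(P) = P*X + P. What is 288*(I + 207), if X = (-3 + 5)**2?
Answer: 41112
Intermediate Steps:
X = 4 (X = 2**2 = 4)
T(P) = 1 - 5*P/4 (T(P) = 1 - (P*4 + P)/4 = 1 - (4*P + P)/4 = 1 - 5*P/4)
I = -257/4 (I = (-105 + 41) + (1 - 5/4*1) = -64 + (1 - 5/4) = -64 - 1/4 = -257/4 ≈ -64.250)
288*(I + 207) = 288*(-257/4 + 207) = 288*(571/4) = 41112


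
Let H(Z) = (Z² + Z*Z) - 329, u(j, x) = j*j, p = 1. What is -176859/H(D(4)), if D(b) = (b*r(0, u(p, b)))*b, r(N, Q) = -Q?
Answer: -58953/61 ≈ -966.44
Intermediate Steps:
u(j, x) = j²
D(b) = -b² (D(b) = (b*(-1*1²))*b = (b*(-1*1))*b = (b*(-1))*b = (-b)*b = -b²)
H(Z) = -329 + 2*Z² (H(Z) = (Z² + Z²) - 329 = 2*Z² - 329 = -329 + 2*Z²)
-176859/H(D(4)) = -176859/(-329 + 2*(-1*4²)²) = -176859/(-329 + 2*(-1*16)²) = -176859/(-329 + 2*(-16)²) = -176859/(-329 + 2*256) = -176859/(-329 + 512) = -176859/183 = -176859*1/183 = -58953/61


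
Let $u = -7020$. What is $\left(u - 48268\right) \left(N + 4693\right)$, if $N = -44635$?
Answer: $2208313296$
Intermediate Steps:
$\left(u - 48268\right) \left(N + 4693\right) = \left(-7020 - 48268\right) \left(-44635 + 4693\right) = \left(-55288\right) \left(-39942\right) = 2208313296$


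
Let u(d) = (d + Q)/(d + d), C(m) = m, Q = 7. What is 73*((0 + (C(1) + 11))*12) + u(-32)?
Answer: 672793/64 ≈ 10512.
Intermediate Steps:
u(d) = (7 + d)/(2*d) (u(d) = (d + 7)/(d + d) = (7 + d)/((2*d)) = (7 + d)*(1/(2*d)) = (7 + d)/(2*d))
73*((0 + (C(1) + 11))*12) + u(-32) = 73*((0 + (1 + 11))*12) + (1/2)*(7 - 32)/(-32) = 73*((0 + 12)*12) + (1/2)*(-1/32)*(-25) = 73*(12*12) + 25/64 = 73*144 + 25/64 = 10512 + 25/64 = 672793/64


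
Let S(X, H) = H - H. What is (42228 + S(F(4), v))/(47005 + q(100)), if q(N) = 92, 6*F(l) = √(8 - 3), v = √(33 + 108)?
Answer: 4692/5233 ≈ 0.89662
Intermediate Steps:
v = √141 ≈ 11.874
F(l) = √5/6 (F(l) = √(8 - 3)/6 = √5/6)
S(X, H) = 0
(42228 + S(F(4), v))/(47005 + q(100)) = (42228 + 0)/(47005 + 92) = 42228/47097 = 42228*(1/47097) = 4692/5233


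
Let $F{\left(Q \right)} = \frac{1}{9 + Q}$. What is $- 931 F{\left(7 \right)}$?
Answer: $- \frac{931}{16} \approx -58.188$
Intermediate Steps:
$- 931 F{\left(7 \right)} = - \frac{931}{9 + 7} = - \frac{931}{16}$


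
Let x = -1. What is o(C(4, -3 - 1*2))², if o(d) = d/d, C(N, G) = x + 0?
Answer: 1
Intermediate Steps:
C(N, G) = -1 (C(N, G) = -1 + 0 = -1)
o(d) = 1
o(C(4, -3 - 1*2))² = 1² = 1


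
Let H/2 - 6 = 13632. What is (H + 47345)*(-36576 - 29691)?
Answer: -4944909807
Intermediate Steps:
H = 27276 (H = 12 + 2*13632 = 12 + 27264 = 27276)
(H + 47345)*(-36576 - 29691) = (27276 + 47345)*(-36576 - 29691) = 74621*(-66267) = -4944909807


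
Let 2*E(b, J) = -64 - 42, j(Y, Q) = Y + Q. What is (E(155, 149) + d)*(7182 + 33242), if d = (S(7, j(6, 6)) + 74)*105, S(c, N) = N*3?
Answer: 464754728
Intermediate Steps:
j(Y, Q) = Q + Y
E(b, J) = -53 (E(b, J) = (-64 - 42)/2 = (1/2)*(-106) = -53)
S(c, N) = 3*N
d = 11550 (d = (3*(6 + 6) + 74)*105 = (3*12 + 74)*105 = (36 + 74)*105 = 110*105 = 11550)
(E(155, 149) + d)*(7182 + 33242) = (-53 + 11550)*(7182 + 33242) = 11497*40424 = 464754728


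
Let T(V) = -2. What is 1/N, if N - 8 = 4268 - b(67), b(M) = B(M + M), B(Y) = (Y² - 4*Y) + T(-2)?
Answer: -1/13142 ≈ -7.6092e-5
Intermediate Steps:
B(Y) = -2 + Y² - 4*Y (B(Y) = (Y² - 4*Y) - 2 = -2 + Y² - 4*Y)
b(M) = -2 - 8*M + 4*M² (b(M) = -2 + (M + M)² - 4*(M + M) = -2 + (2*M)² - 8*M = -2 + 4*M² - 8*M = -2 - 8*M + 4*M²)
N = -13142 (N = 8 + (4268 - (-2 - 8*67 + 4*67²)) = 8 + (4268 - (-2 - 536 + 4*4489)) = 8 + (4268 - (-2 - 536 + 17956)) = 8 + (4268 - 1*17418) = 8 + (4268 - 17418) = 8 - 13150 = -13142)
1/N = 1/(-13142) = -1/13142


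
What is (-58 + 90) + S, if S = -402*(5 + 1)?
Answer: -2380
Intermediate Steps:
S = -2412 (S = -402*6 = -67*36 = -2412)
(-58 + 90) + S = (-58 + 90) - 2412 = 32 - 2412 = -2380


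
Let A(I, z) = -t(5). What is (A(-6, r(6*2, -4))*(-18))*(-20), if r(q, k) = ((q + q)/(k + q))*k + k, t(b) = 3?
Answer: -1080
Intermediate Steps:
r(q, k) = k + 2*k*q/(k + q) (r(q, k) = ((2*q)/(k + q))*k + k = (2*q/(k + q))*k + k = 2*k*q/(k + q) + k = k + 2*k*q/(k + q))
A(I, z) = -3 (A(I, z) = -1*3 = -3)
(A(-6, r(6*2, -4))*(-18))*(-20) = -3*(-18)*(-20) = 54*(-20) = -1080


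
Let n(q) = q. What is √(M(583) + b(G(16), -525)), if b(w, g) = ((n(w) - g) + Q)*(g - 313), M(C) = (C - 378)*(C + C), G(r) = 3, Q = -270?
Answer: √22826 ≈ 151.08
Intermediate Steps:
M(C) = 2*C*(-378 + C) (M(C) = (-378 + C)*(2*C) = 2*C*(-378 + C))
b(w, g) = (-313 + g)*(-270 + w - g) (b(w, g) = ((w - g) - 270)*(g - 313) = (-270 + w - g)*(-313 + g) = (-313 + g)*(-270 + w - g))
√(M(583) + b(G(16), -525)) = √(2*583*(-378 + 583) + (84510 - 1*(-525)² - 313*3 + 43*(-525) - 525*3)) = √(2*583*205 + (84510 - 1*275625 - 939 - 22575 - 1575)) = √(239030 + (84510 - 275625 - 939 - 22575 - 1575)) = √(239030 - 216204) = √22826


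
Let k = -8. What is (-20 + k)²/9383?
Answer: 784/9383 ≈ 0.083555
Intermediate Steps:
(-20 + k)²/9383 = (-20 - 8)²/9383 = (-28)²*(1/9383) = 784*(1/9383) = 784/9383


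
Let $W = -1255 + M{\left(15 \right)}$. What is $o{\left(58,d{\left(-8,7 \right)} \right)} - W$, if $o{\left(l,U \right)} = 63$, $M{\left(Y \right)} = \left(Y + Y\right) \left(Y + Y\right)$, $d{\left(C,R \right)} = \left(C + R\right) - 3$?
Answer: $418$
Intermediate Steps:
$d{\left(C,R \right)} = -3 + C + R$
$M{\left(Y \right)} = 4 Y^{2}$ ($M{\left(Y \right)} = 2 Y 2 Y = 4 Y^{2}$)
$W = -355$ ($W = -1255 + 4 \cdot 15^{2} = -1255 + 4 \cdot 225 = -1255 + 900 = -355$)
$o{\left(58,d{\left(-8,7 \right)} \right)} - W = 63 - -355 = 63 + 355 = 418$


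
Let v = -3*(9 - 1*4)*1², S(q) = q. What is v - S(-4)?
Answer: -11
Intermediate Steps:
v = -15 (v = -3*(9 - 4)*1 = -3*5*1 = -15*1 = -15)
v - S(-4) = -15 - 1*(-4) = -15 + 4 = -11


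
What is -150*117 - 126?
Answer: -17676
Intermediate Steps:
-150*117 - 126 = -17550 - 126 = -17676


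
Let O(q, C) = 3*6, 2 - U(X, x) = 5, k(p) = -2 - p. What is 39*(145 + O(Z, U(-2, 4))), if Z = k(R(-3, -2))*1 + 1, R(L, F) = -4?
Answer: 6357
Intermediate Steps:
U(X, x) = -3 (U(X, x) = 2 - 1*5 = 2 - 5 = -3)
Z = 3 (Z = (-2 - 1*(-4))*1 + 1 = (-2 + 4)*1 + 1 = 2*1 + 1 = 2 + 1 = 3)
O(q, C) = 18
39*(145 + O(Z, U(-2, 4))) = 39*(145 + 18) = 39*163 = 6357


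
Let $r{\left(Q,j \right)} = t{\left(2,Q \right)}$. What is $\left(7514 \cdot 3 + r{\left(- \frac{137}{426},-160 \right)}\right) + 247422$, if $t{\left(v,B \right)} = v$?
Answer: $269966$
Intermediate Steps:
$r{\left(Q,j \right)} = 2$
$\left(7514 \cdot 3 + r{\left(- \frac{137}{426},-160 \right)}\right) + 247422 = \left(7514 \cdot 3 + 2\right) + 247422 = \left(22542 + 2\right) + 247422 = 22544 + 247422 = 269966$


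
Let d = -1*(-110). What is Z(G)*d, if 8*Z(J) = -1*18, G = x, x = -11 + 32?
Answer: -495/2 ≈ -247.50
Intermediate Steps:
d = 110
x = 21
G = 21
Z(J) = -9/4 (Z(J) = (-1*18)/8 = (⅛)*(-18) = -9/4)
Z(G)*d = -9/4*110 = -495/2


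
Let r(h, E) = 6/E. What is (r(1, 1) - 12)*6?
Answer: -36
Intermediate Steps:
r(h, E) = 6/E
(r(1, 1) - 12)*6 = (6/1 - 12)*6 = (6*1 - 12)*6 = (6 - 12)*6 = -6*6 = -36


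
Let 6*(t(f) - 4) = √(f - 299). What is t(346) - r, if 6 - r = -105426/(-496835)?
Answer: -888244/496835 + √47/6 ≈ -0.64520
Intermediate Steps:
r = 2875584/496835 (r = 6 - (-105426)/(-496835) = 6 - (-105426)*(-1)/496835 = 6 - 1*105426/496835 = 6 - 105426/496835 = 2875584/496835 ≈ 5.7878)
t(f) = 4 + √(-299 + f)/6 (t(f) = 4 + √(f - 299)/6 = 4 + √(-299 + f)/6)
t(346) - r = (4 + √(-299 + 346)/6) - 1*2875584/496835 = (4 + √47/6) - 2875584/496835 = -888244/496835 + √47/6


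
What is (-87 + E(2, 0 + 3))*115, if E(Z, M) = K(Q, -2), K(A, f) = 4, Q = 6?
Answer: -9545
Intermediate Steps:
E(Z, M) = 4
(-87 + E(2, 0 + 3))*115 = (-87 + 4)*115 = -83*115 = -9545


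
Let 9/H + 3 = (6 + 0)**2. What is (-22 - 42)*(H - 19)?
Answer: 13184/11 ≈ 1198.5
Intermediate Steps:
H = 3/11 (H = 9/(-3 + (6 + 0)**2) = 9/(-3 + 6**2) = 9/(-3 + 36) = 9/33 = 9*(1/33) = 3/11 ≈ 0.27273)
(-22 - 42)*(H - 19) = (-22 - 42)*(3/11 - 19) = -64*(-206/11) = 13184/11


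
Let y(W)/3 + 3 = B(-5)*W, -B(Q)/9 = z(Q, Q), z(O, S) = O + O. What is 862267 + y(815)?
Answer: 1082308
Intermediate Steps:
z(O, S) = 2*O
B(Q) = -18*Q
y(W) = -9 + 270*W (y(W) = -9 + 3*((-18*(-5))*W) = -9 + 3*(90*W) = -9 + 270*W)
862267 + y(815) = 862267 + (-9 + 270*815) = 862267 + (-9 + 220050) = 862267 + 220041 = 1082308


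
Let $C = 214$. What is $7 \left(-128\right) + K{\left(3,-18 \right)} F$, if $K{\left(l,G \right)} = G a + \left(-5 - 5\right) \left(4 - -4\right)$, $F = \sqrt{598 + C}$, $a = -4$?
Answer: $-896 - 16 \sqrt{203} \approx -1124.0$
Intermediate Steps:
$F = 2 \sqrt{203}$ ($F = \sqrt{598 + 214} = \sqrt{812} = 2 \sqrt{203} \approx 28.496$)
$K{\left(l,G \right)} = -80 - 4 G$ ($K{\left(l,G \right)} = G \left(-4\right) + \left(-5 - 5\right) \left(4 - -4\right) = - 4 G - 10 \left(4 + 4\right) = - 4 G - 80 = -80 - 4 G$)
$7 \left(-128\right) + K{\left(3,-18 \right)} F = 7 \left(-128\right) + \left(-80 - -72\right) 2 \sqrt{203} = -896 + \left(-80 + 72\right) 2 \sqrt{203} = -896 - 8 \cdot 2 \sqrt{203} = -896 - 16 \sqrt{203}$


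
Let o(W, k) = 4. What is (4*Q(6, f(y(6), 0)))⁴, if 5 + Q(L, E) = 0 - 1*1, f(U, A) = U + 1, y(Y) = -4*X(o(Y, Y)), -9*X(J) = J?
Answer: 331776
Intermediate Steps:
X(J) = -J/9
y(Y) = 16/9 (y(Y) = -(-4)*4/9 = -4*(-4/9) = 16/9)
f(U, A) = 1 + U
Q(L, E) = -6 (Q(L, E) = -5 + (0 - 1*1) = -5 + (0 - 1) = -5 - 1 = -6)
(4*Q(6, f(y(6), 0)))⁴ = (4*(-6))⁴ = (-24)⁴ = 331776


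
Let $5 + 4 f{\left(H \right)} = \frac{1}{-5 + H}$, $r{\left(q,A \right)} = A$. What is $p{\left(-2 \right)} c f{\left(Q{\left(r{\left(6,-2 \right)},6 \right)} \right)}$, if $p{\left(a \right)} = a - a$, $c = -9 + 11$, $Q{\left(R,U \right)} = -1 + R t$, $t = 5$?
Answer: $0$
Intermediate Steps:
$Q{\left(R,U \right)} = -1 + 5 R$ ($Q{\left(R,U \right)} = -1 + R 5 = -1 + 5 R$)
$f{\left(H \right)} = - \frac{5}{4} + \frac{1}{4 \left(-5 + H\right)}$
$c = 2$
$p{\left(a \right)} = 0$
$p{\left(-2 \right)} c f{\left(Q{\left(r{\left(6,-2 \right)},6 \right)} \right)} = 0 \cdot 2 \frac{26 - 5 \left(-1 + 5 \left(-2\right)\right)}{4 \left(-5 + \left(-1 + 5 \left(-2\right)\right)\right)} = 0 \frac{26 - 5 \left(-1 - 10\right)}{4 \left(-5 - 11\right)} = 0 \frac{26 - -55}{4 \left(-5 - 11\right)} = 0 \frac{26 + 55}{4 \left(-16\right)} = 0 \cdot \frac{1}{4} \left(- \frac{1}{16}\right) 81 = 0 \left(- \frac{81}{64}\right) = 0$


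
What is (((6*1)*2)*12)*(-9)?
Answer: -1296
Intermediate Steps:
(((6*1)*2)*12)*(-9) = ((6*2)*12)*(-9) = (12*12)*(-9) = 144*(-9) = -1296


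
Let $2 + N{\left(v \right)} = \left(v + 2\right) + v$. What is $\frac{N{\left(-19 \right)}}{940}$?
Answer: $- \frac{19}{470} \approx -0.040426$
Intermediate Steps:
$N{\left(v \right)} = 2 v$ ($N{\left(v \right)} = -2 + \left(\left(v + 2\right) + v\right) = -2 + \left(\left(2 + v\right) + v\right) = -2 + \left(2 + 2 v\right) = 2 v$)
$\frac{N{\left(-19 \right)}}{940} = \frac{2 \left(-19\right)}{940} = \left(-38\right) \frac{1}{940} = - \frac{19}{470}$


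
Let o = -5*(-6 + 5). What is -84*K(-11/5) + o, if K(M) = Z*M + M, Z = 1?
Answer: 1873/5 ≈ 374.60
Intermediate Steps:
K(M) = 2*M (K(M) = 1*M + M = M + M = 2*M)
o = 5 (o = -5*(-1) = 5)
-84*K(-11/5) + o = -168*(-11/5) + 5 = -168*(-11*1/5) + 5 = -168*(-11)/5 + 5 = -84*(-22/5) + 5 = 1848/5 + 5 = 1873/5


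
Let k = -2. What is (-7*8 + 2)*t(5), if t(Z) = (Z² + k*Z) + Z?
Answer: -1080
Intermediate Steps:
t(Z) = Z² - Z (t(Z) = (Z² - 2*Z) + Z = Z² - Z)
(-7*8 + 2)*t(5) = (-7*8 + 2)*(5*(-1 + 5)) = (-56 + 2)*(5*4) = -54*20 = -1080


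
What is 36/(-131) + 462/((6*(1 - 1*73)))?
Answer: -12679/9432 ≈ -1.3443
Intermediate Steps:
36/(-131) + 462/((6*(1 - 1*73))) = 36*(-1/131) + 462/((6*(1 - 73))) = -36/131 + 462/((6*(-72))) = -36/131 + 462/(-432) = -36/131 + 462*(-1/432) = -36/131 - 77/72 = -12679/9432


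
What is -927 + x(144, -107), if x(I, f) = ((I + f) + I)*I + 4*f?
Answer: 24709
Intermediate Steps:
x(I, f) = 4*f + I*(f + 2*I) (x(I, f) = (f + 2*I)*I + 4*f = I*(f + 2*I) + 4*f = 4*f + I*(f + 2*I))
-927 + x(144, -107) = -927 + (2*144² + 4*(-107) + 144*(-107)) = -927 + (2*20736 - 428 - 15408) = -927 + (41472 - 428 - 15408) = -927 + 25636 = 24709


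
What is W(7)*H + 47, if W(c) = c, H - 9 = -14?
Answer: 12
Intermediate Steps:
H = -5 (H = 9 - 14 = -5)
W(7)*H + 47 = 7*(-5) + 47 = -35 + 47 = 12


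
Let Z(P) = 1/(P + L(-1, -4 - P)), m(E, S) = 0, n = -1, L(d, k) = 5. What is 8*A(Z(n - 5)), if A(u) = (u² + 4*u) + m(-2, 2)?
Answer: -24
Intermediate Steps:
Z(P) = 1/(5 + P) (Z(P) = 1/(P + 5) = 1/(5 + P))
A(u) = u² + 4*u (A(u) = (u² + 4*u) + 0 = u² + 4*u)
8*A(Z(n - 5)) = 8*((4 + 1/(5 + (-1 - 5)))/(5 + (-1 - 5))) = 8*((4 + 1/(5 - 6))/(5 - 6)) = 8*((4 + 1/(-1))/(-1)) = 8*(-(4 - 1)) = 8*(-1*3) = 8*(-3) = -24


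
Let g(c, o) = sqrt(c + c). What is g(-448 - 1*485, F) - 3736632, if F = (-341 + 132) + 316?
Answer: -3736632 + I*sqrt(1866) ≈ -3.7366e+6 + 43.197*I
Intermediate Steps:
F = 107 (F = -209 + 316 = 107)
g(c, o) = sqrt(2)*sqrt(c) (g(c, o) = sqrt(2*c) = sqrt(2)*sqrt(c))
g(-448 - 1*485, F) - 3736632 = sqrt(2)*sqrt(-448 - 1*485) - 3736632 = sqrt(2)*sqrt(-448 - 485) - 3736632 = sqrt(2)*sqrt(-933) - 3736632 = sqrt(2)*(I*sqrt(933)) - 3736632 = I*sqrt(1866) - 3736632 = -3736632 + I*sqrt(1866)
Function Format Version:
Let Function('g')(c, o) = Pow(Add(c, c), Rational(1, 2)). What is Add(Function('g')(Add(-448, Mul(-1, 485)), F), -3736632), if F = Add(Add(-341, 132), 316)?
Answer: Add(-3736632, Mul(I, Pow(1866, Rational(1, 2)))) ≈ Add(-3.7366e+6, Mul(43.197, I))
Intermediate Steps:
F = 107 (F = Add(-209, 316) = 107)
Function('g')(c, o) = Mul(Pow(2, Rational(1, 2)), Pow(c, Rational(1, 2))) (Function('g')(c, o) = Pow(Mul(2, c), Rational(1, 2)) = Mul(Pow(2, Rational(1, 2)), Pow(c, Rational(1, 2))))
Add(Function('g')(Add(-448, Mul(-1, 485)), F), -3736632) = Add(Mul(Pow(2, Rational(1, 2)), Pow(Add(-448, Mul(-1, 485)), Rational(1, 2))), -3736632) = Add(Mul(Pow(2, Rational(1, 2)), Pow(Add(-448, -485), Rational(1, 2))), -3736632) = Add(Mul(Pow(2, Rational(1, 2)), Pow(-933, Rational(1, 2))), -3736632) = Add(Mul(Pow(2, Rational(1, 2)), Mul(I, Pow(933, Rational(1, 2)))), -3736632) = Add(Mul(I, Pow(1866, Rational(1, 2))), -3736632) = Add(-3736632, Mul(I, Pow(1866, Rational(1, 2))))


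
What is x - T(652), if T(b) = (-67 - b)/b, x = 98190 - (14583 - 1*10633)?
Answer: 61445199/652 ≈ 94241.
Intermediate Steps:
x = 94240 (x = 98190 - (14583 - 10633) = 98190 - 1*3950 = 98190 - 3950 = 94240)
T(b) = (-67 - b)/b
x - T(652) = 94240 - (-67 - 1*652)/652 = 94240 - (-67 - 652)/652 = 94240 - (-719)/652 = 94240 - 1*(-719/652) = 94240 + 719/652 = 61445199/652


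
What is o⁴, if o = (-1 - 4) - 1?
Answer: 1296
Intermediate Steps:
o = -6 (o = -5 - 1 = -6)
o⁴ = (-6)⁴ = 1296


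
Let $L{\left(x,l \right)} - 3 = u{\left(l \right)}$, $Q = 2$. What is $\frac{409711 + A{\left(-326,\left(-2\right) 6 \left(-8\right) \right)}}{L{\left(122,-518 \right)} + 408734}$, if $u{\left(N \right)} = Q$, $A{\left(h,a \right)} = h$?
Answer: $\frac{409385}{408739} \approx 1.0016$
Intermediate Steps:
$u{\left(N \right)} = 2$
$L{\left(x,l \right)} = 5$ ($L{\left(x,l \right)} = 3 + 2 = 5$)
$\frac{409711 + A{\left(-326,\left(-2\right) 6 \left(-8\right) \right)}}{L{\left(122,-518 \right)} + 408734} = \frac{409711 - 326}{5 + 408734} = \frac{409385}{408739}$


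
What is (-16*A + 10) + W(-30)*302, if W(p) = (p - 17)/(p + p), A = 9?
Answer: 3077/30 ≈ 102.57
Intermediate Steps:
W(p) = (-17 + p)/(2*p) (W(p) = (-17 + p)/((2*p)) = (-17 + p)*(1/(2*p)) = (-17 + p)/(2*p))
(-16*A + 10) + W(-30)*302 = (-16*9 + 10) + ((½)*(-17 - 30)/(-30))*302 = (-144 + 10) + ((½)*(-1/30)*(-47))*302 = -134 + (47/60)*302 = -134 + 7097/30 = 3077/30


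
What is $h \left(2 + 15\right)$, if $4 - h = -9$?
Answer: $221$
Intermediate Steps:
$h = 13$ ($h = 4 - -9 = 4 + 9 = 13$)
$h \left(2 + 15\right) = 13 \left(2 + 15\right) = 13 \cdot 17 = 221$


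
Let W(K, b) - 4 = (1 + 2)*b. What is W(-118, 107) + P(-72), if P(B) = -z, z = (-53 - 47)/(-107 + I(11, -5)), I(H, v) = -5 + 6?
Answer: 17175/53 ≈ 324.06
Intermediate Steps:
I(H, v) = 1
W(K, b) = 4 + 3*b (W(K, b) = 4 + (1 + 2)*b = 4 + 3*b)
z = 50/53 (z = (-53 - 47)/(-107 + 1) = -100/(-106) = -100*(-1/106) = 50/53 ≈ 0.94340)
P(B) = -50/53 (P(B) = -1*50/53 = -50/53)
W(-118, 107) + P(-72) = (4 + 3*107) - 50/53 = (4 + 321) - 50/53 = 325 - 50/53 = 17175/53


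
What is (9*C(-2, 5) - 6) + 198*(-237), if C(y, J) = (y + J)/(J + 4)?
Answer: -46929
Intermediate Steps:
C(y, J) = (J + y)/(4 + J)
(9*C(-2, 5) - 6) + 198*(-237) = (9*((5 - 2)/(4 + 5)) - 6) + 198*(-237) = (9*(3/9) - 6) - 46926 = (9*((⅑)*3) - 6) - 46926 = (9*(⅓) - 6) - 46926 = (3 - 6) - 46926 = -3 - 46926 = -46929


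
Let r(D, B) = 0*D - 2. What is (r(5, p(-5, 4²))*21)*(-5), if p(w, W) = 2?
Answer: 210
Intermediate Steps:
r(D, B) = -2 (r(D, B) = 0 - 2 = -2)
(r(5, p(-5, 4²))*21)*(-5) = -2*21*(-5) = -42*(-5) = 210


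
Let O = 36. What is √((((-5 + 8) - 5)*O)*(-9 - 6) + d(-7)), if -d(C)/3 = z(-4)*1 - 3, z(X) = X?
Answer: √1101 ≈ 33.181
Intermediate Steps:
d(C) = 21 (d(C) = -3*(-4*1 - 3) = -3*(-4 - 3) = -3*(-7) = 21)
√((((-5 + 8) - 5)*O)*(-9 - 6) + d(-7)) = √((((-5 + 8) - 5)*36)*(-9 - 6) + 21) = √(((3 - 5)*36)*(-15) + 21) = √(-2*36*(-15) + 21) = √(-72*(-15) + 21) = √(1080 + 21) = √1101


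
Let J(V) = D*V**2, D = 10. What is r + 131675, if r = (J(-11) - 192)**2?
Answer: 1167999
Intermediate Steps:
J(V) = 10*V**2
r = 1036324 (r = (10*(-11)**2 - 192)**2 = (10*121 - 192)**2 = (1210 - 192)**2 = 1018**2 = 1036324)
r + 131675 = 1036324 + 131675 = 1167999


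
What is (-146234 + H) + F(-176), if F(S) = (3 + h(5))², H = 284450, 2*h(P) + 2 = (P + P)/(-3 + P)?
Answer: 552945/4 ≈ 1.3824e+5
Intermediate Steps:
h(P) = -1 + P/(-3 + P) (h(P) = -1 + ((P + P)/(-3 + P))/2 = -1 + ((2*P)/(-3 + P))/2 = -1 + (2*P/(-3 + P))/2 = -1 + P/(-3 + P))
F(S) = 81/4 (F(S) = (3 + 3/(-3 + 5))² = (3 + 3/2)² = (9/2)² = 81/4)
(-146234 + H) + F(-176) = (-146234 + 284450) + 81/4 = 138216 + 81/4 = 552945/4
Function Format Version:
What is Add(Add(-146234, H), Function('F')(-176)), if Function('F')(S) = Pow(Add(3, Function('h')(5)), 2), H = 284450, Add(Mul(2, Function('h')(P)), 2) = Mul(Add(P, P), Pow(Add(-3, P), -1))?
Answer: Rational(552945, 4) ≈ 1.3824e+5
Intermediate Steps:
Function('h')(P) = Add(-1, Mul(P, Pow(Add(-3, P), -1))) (Function('h')(P) = Add(-1, Mul(Rational(1, 2), Mul(Add(P, P), Pow(Add(-3, P), -1)))) = Add(-1, Mul(Rational(1, 2), Mul(Mul(2, P), Pow(Add(-3, P), -1)))) = Add(-1, Mul(Rational(1, 2), Mul(2, P, Pow(Add(-3, P), -1)))) = Add(-1, Mul(P, Pow(Add(-3, P), -1))))
Function('F')(S) = Rational(81, 4) (Function('F')(S) = Pow(Add(3, Mul(3, Pow(Add(-3, 5), -1))), 2) = Pow(Add(3, Mul(3, Pow(2, -1))), 2) = Pow(Add(3, Mul(3, Rational(1, 2))), 2) = Pow(Add(3, Rational(3, 2)), 2) = Pow(Rational(9, 2), 2) = Rational(81, 4))
Add(Add(-146234, H), Function('F')(-176)) = Add(Add(-146234, 284450), Rational(81, 4)) = Add(138216, Rational(81, 4)) = Rational(552945, 4)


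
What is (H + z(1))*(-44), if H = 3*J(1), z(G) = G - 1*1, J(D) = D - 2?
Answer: 132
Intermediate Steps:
J(D) = -2 + D
z(G) = -1 + G (z(G) = G - 1 = -1 + G)
H = -3 (H = 3*(-2 + 1) = 3*(-1) = -3)
(H + z(1))*(-44) = (-3 + (-1 + 1))*(-44) = (-3 + 0)*(-44) = -3*(-44) = 132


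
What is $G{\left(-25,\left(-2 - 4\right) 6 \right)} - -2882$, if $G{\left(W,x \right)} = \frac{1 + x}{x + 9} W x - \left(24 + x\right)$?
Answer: $\frac{12182}{3} \approx 4060.7$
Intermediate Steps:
$G{\left(W,x \right)} = -24 - x + \frac{W x \left(1 + x\right)}{9 + x}$ ($G{\left(W,x \right)} = \frac{1 + x}{9 + x} W x - \left(24 + x\right) = \frac{W \left(1 + x\right)}{9 + x} x - \left(24 + x\right) = \frac{W x \left(1 + x\right)}{9 + x} - \left(24 + x\right) = -24 - x + \frac{W x \left(1 + x\right)}{9 + x}$)
$G{\left(-25,\left(-2 - 4\right) 6 \right)} - -2882 = \frac{-216 - \left(\left(-2 - 4\right) 6\right)^{2} - 33 \left(-2 - 4\right) 6 - 25 \left(-2 - 4\right) 6 - 25 \left(\left(-2 - 4\right) 6\right)^{2}}{9 + \left(-2 - 4\right) 6} - -2882 = \frac{-216 - \left(\left(-6\right) 6\right)^{2} - 33 \left(\left(-6\right) 6\right) - 25 \left(\left(-6\right) 6\right) - 25 \left(\left(-6\right) 6\right)^{2}}{9 - 36} + 2882 = \frac{-216 - \left(-36\right)^{2} - -1188 - -900 - 25 \left(-36\right)^{2}}{9 - 36} + 2882 = \frac{-216 - 1296 + 1188 + 900 - 32400}{-27} + 2882 = - \frac{-216 - 1296 + 1188 + 900 - 32400}{27} + 2882 = \left(- \frac{1}{27}\right) \left(-31824\right) + 2882 = \frac{3536}{3} + 2882 = \frac{12182}{3}$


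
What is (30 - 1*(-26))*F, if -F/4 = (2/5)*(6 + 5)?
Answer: -4928/5 ≈ -985.60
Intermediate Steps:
F = -88/5 (F = -4*2/5*(6 + 5) = -4*2*(1/5)*11 = -8*11/5 = -4*22/5 = -88/5 ≈ -17.600)
(30 - 1*(-26))*F = (30 - 1*(-26))*(-88/5) = (30 + 26)*(-88/5) = 56*(-88/5) = -4928/5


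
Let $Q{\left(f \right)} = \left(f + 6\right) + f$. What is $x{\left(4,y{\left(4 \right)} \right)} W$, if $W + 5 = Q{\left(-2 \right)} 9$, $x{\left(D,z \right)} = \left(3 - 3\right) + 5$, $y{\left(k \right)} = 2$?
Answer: $65$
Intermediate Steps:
$Q{\left(f \right)} = 6 + 2 f$ ($Q{\left(f \right)} = \left(6 + f\right) + f = 6 + 2 f$)
$x{\left(D,z \right)} = 5$ ($x{\left(D,z \right)} = 0 + 5 = 5$)
$W = 13$ ($W = -5 + \left(6 + 2 \left(-2\right)\right) 9 = -5 + \left(6 - 4\right) 9 = -5 + 2 \cdot 9 = -5 + 18 = 13$)
$x{\left(4,y{\left(4 \right)} \right)} W = 5 \cdot 13 = 65$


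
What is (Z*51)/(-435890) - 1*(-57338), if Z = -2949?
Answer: 24993211219/435890 ≈ 57338.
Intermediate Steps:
(Z*51)/(-435890) - 1*(-57338) = -2949*51/(-435890) - 1*(-57338) = -150399*(-1/435890) + 57338 = 150399/435890 + 57338 = 24993211219/435890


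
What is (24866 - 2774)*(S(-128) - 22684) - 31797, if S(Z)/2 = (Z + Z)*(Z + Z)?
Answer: 2394475899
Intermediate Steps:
S(Z) = 8*Z² (S(Z) = 2*((Z + Z)*(Z + Z)) = 2*((2*Z)*(2*Z)) = 2*(4*Z²) = 8*Z²)
(24866 - 2774)*(S(-128) - 22684) - 31797 = (24866 - 2774)*(8*(-128)² - 22684) - 31797 = 22092*(8*16384 - 22684) - 31797 = 22092*(131072 - 22684) - 31797 = 22092*108388 - 31797 = 2394507696 - 31797 = 2394475899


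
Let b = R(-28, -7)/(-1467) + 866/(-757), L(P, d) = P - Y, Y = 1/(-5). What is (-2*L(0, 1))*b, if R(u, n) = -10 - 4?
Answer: 2519648/5552595 ≈ 0.45378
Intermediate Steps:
Y = -⅕ ≈ -0.20000
L(P, d) = ⅕ + P (L(P, d) = P - 1*(-⅕) = P + ⅕ = ⅕ + P)
R(u, n) = -14
b = -1259824/1110519 (b = -14/(-1467) + 866/(-757) = -14*(-1/1467) + 866*(-1/757) = 14/1467 - 866/757 = -1259824/1110519 ≈ -1.1344)
(-2*L(0, 1))*b = -2*(⅕ + 0)*(-1259824/1110519) = -2*⅕*(-1259824/1110519) = -⅖*(-1259824/1110519) = 2519648/5552595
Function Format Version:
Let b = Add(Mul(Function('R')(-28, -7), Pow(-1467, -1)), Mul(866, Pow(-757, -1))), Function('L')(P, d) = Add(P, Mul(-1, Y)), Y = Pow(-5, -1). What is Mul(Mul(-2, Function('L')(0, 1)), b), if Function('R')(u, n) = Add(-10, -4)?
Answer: Rational(2519648, 5552595) ≈ 0.45378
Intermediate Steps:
Y = Rational(-1, 5) ≈ -0.20000
Function('L')(P, d) = Add(Rational(1, 5), P) (Function('L')(P, d) = Add(P, Mul(-1, Rational(-1, 5))) = Add(P, Rational(1, 5)) = Add(Rational(1, 5), P))
Function('R')(u, n) = -14
b = Rational(-1259824, 1110519) (b = Add(Mul(-14, Pow(-1467, -1)), Mul(866, Pow(-757, -1))) = Add(Mul(-14, Rational(-1, 1467)), Mul(866, Rational(-1, 757))) = Add(Rational(14, 1467), Rational(-866, 757)) = Rational(-1259824, 1110519) ≈ -1.1344)
Mul(Mul(-2, Function('L')(0, 1)), b) = Mul(Mul(-2, Add(Rational(1, 5), 0)), Rational(-1259824, 1110519)) = Mul(Mul(-2, Rational(1, 5)), Rational(-1259824, 1110519)) = Mul(Rational(-2, 5), Rational(-1259824, 1110519)) = Rational(2519648, 5552595)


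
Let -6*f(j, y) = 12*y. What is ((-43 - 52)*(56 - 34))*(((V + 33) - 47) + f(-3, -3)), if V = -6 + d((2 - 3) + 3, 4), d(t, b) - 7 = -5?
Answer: 25080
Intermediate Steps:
d(t, b) = 2 (d(t, b) = 7 - 5 = 2)
f(j, y) = -2*y
V = -4 (V = -6 + 2 = -4)
((-43 - 52)*(56 - 34))*(((V + 33) - 47) + f(-3, -3)) = ((-43 - 52)*(56 - 34))*(((-4 + 33) - 47) - 2*(-3)) = (-95*22)*((29 - 47) + 6) = -2090*(-18 + 6) = -2090*(-12) = 25080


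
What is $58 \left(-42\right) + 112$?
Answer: $-2324$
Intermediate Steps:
$58 \left(-42\right) + 112 = -2436 + 112 = -2324$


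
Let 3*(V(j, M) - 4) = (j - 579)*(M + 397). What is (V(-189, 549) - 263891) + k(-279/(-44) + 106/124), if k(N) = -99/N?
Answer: -4967143381/9815 ≈ -5.0608e+5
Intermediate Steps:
V(j, M) = 4 + (-579 + j)*(397 + M)/3 (V(j, M) = 4 + ((j - 579)*(M + 397))/3 = 4 + ((-579 + j)*(397 + M))/3 = 4 + (-579 + j)*(397 + M)/3)
(V(-189, 549) - 263891) + k(-279/(-44) + 106/124) = ((-76617 - 193*549 + (397/3)*(-189) + (1/3)*549*(-189)) - 263891) - 99/(-279/(-44) + 106/124) = ((-76617 - 105957 - 25011 - 34587) - 263891) - 99/(-279*(-1/44) + 106*(1/124)) = (-242172 - 263891) - 99/(279/44 + 53/62) = -506063 - 99/9815/1364 = -506063 - 99*1364/9815 = -506063 - 135036/9815 = -4967143381/9815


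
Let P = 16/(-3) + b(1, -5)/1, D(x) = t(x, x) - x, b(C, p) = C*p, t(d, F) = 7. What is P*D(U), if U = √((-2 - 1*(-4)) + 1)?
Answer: -217/3 + 31*√3/3 ≈ -54.435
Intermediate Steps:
U = √3 (U = √((-2 + 4) + 1) = √(2 + 1) = √3 ≈ 1.7320)
D(x) = 7 - x
P = -31/3 (P = 16/(-3) + (1*(-5))/1 = 16*(-⅓) - 5*1 = -16/3 - 5 = -31/3 ≈ -10.333)
P*D(U) = -31*(7 - √3)/3 = -217/3 + 31*√3/3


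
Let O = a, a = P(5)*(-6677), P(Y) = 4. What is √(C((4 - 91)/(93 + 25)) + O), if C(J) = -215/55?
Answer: I*√3232141/11 ≈ 163.44*I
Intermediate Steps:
C(J) = -43/11 (C(J) = -215*1/55 = -43/11)
a = -26708 (a = 4*(-6677) = -26708)
O = -26708
√(C((4 - 91)/(93 + 25)) + O) = √(-43/11 - 26708) = √(-293831/11) = I*√3232141/11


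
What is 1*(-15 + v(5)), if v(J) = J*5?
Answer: 10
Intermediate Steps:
v(J) = 5*J
1*(-15 + v(5)) = 1*(-15 + 5*5) = 1*(-15 + 25) = 1*10 = 10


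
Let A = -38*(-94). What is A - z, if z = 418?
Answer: 3154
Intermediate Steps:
A = 3572
A - z = 3572 - 1*418 = 3572 - 418 = 3154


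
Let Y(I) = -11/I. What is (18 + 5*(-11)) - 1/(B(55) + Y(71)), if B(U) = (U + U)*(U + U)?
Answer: -31786364/859089 ≈ -37.000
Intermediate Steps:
B(U) = 4*U² (B(U) = (2*U)*(2*U) = 4*U²)
(18 + 5*(-11)) - 1/(B(55) + Y(71)) = (18 + 5*(-11)) - 1/(4*55² - 11/71) = (18 - 55) - 1/(4*3025 - 11*1/71) = -37 - 1/(12100 - 11/71) = -37 - 1/859089/71 = -37 - 1*71/859089 = -37 - 71/859089 = -31786364/859089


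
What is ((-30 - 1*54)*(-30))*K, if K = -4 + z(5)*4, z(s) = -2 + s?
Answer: 20160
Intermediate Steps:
K = 8 (K = -4 + (-2 + 5)*4 = -4 + 3*4 = -4 + 12 = 8)
((-30 - 1*54)*(-30))*K = ((-30 - 1*54)*(-30))*8 = ((-30 - 54)*(-30))*8 = -84*(-30)*8 = 2520*8 = 20160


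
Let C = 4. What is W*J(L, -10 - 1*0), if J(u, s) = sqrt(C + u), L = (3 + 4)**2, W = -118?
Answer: -118*sqrt(53) ≈ -859.05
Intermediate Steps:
L = 49 (L = 7**2 = 49)
J(u, s) = sqrt(4 + u)
W*J(L, -10 - 1*0) = -118*sqrt(4 + 49) = -118*sqrt(53)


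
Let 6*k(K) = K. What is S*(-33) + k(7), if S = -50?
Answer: 9907/6 ≈ 1651.2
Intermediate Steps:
k(K) = K/6
S*(-33) + k(7) = -50*(-33) + (⅙)*7 = 1650 + 7/6 = 9907/6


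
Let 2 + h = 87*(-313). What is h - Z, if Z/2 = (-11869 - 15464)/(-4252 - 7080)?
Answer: -154329511/5666 ≈ -27238.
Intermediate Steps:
h = -27233 (h = -2 + 87*(-313) = -2 - 27231 = -27233)
Z = 27333/5666 (Z = 2*((-11869 - 15464)/(-4252 - 7080)) = 2*(-27333/(-11332)) = 2*(-27333*(-1/11332)) = 2*(27333/11332) = 27333/5666 ≈ 4.8240)
h - Z = -27233 - 1*27333/5666 = -27233 - 27333/5666 = -154329511/5666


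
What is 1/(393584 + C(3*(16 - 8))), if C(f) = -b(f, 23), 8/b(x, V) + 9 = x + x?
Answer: 39/15349768 ≈ 2.5408e-6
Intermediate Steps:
b(x, V) = 8/(-9 + 2*x) (b(x, V) = 8/(-9 + (x + x)) = 8/(-9 + 2*x))
C(f) = -8/(-9 + 2*f)
1/(393584 + C(3*(16 - 8))) = 1/(393584 - 8/(-9 + 2*(3*(16 - 8)))) = 1/(393584 - 8/(-9 + 2*(3*8))) = 1/(393584 - 8/(-9 + 2*24)) = 1/(393584 - 8/(-9 + 48)) = 1/(393584 - 8/39) = 1/(15349768/39) = 39/15349768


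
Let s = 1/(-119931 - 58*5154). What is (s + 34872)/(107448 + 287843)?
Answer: 14606590535/165572774133 ≈ 0.088219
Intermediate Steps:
s = -1/418863 (s = 1/(-119931 - 298932) = 1/(-418863) = -1/418863 ≈ -2.3874e-6)
(s + 34872)/(107448 + 287843) = (-1/418863 + 34872)/(107448 + 287843) = (14606590535/418863)/395291 = (14606590535/418863)*(1/395291) = 14606590535/165572774133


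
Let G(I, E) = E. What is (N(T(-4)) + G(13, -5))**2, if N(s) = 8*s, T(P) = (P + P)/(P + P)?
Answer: 9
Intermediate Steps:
T(P) = 1 (T(P) = (2*P)/((2*P)) = (2*P)*(1/(2*P)) = 1)
(N(T(-4)) + G(13, -5))**2 = (8*1 - 5)**2 = (8 - 5)**2 = 3**2 = 9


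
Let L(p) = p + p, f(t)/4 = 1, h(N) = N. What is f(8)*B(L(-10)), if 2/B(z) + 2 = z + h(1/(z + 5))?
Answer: -120/331 ≈ -0.36254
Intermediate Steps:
f(t) = 4 (f(t) = 4*1 = 4)
L(p) = 2*p
B(z) = 2/(-2 + z + 1/(5 + z)) (B(z) = 2/(-2 + (z + 1/(z + 5))) = 2/(-2 + (z + 1/(5 + z))) = 2/(-2 + z + 1/(5 + z)))
f(8)*B(L(-10)) = 4*(2*(5 + 2*(-10))/(1 + (-2 + 2*(-10))*(5 + 2*(-10)))) = 4*(2*(5 - 20)/(1 + (-2 - 20)*(5 - 20))) = 4*(2*(-15)/(1 - 22*(-15))) = 4*(2*(-15)/(1 + 330)) = 4*(2*(-15)/331) = 4*(2*(1/331)*(-15)) = 4*(-30/331) = -120/331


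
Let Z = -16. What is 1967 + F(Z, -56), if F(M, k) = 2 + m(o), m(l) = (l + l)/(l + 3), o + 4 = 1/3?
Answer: 1980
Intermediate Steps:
o = -11/3 (o = -4 + 1/3 = -4 + ⅓ = -11/3 ≈ -3.6667)
m(l) = 2*l/(3 + l) (m(l) = (2*l)/(3 + l) = 2*l/(3 + l))
F(M, k) = 13 (F(M, k) = 2 + 2*(-11/3)/(3 - 11/3) = 2 + 2*(-11/3)/(-⅔) = 2 + 2*(-11/3)*(-3/2) = 2 + 11 = 13)
1967 + F(Z, -56) = 1967 + 13 = 1980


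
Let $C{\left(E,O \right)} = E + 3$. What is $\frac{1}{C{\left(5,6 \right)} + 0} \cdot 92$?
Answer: $\frac{23}{2} \approx 11.5$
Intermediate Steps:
$C{\left(E,O \right)} = 3 + E$
$\frac{1}{C{\left(5,6 \right)} + 0} \cdot 92 = \frac{1}{\left(3 + 5\right) + 0} \cdot 92 = \frac{1}{8 + 0} \cdot 92 = \frac{1}{8} \cdot 92 = \frac{23}{2}$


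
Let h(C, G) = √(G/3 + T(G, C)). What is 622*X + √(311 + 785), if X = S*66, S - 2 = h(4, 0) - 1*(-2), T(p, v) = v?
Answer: 246312 + 2*√274 ≈ 2.4635e+5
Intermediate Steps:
h(C, G) = √(C + G/3) (h(C, G) = √(G/3 + C) = √(C + G/3))
S = 6 (S = 2 + (√(3*0 + 9*4)/3 - 1*(-2)) = 2 + (√(0 + 36)/3 + 2) = 2 + (√36/3 + 2) = 2 + ((⅓)*6 + 2) = 2 + (2 + 2) = 2 + 4 = 6)
X = 396 (X = 6*66 = 396)
622*X + √(311 + 785) = 622*396 + √(311 + 785) = 246312 + √1096 = 246312 + 2*√274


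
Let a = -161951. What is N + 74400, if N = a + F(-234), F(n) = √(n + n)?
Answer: -87551 + 6*I*√13 ≈ -87551.0 + 21.633*I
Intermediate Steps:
F(n) = √2*√n (F(n) = √(2*n) = √2*√n)
N = -161951 + 6*I*√13 (N = -161951 + √2*√(-234) = -161951 + √2*(3*I*√26) = -161951 + 6*I*√13 ≈ -1.6195e+5 + 21.633*I)
N + 74400 = (-161951 + 6*I*√13) + 74400 = -87551 + 6*I*√13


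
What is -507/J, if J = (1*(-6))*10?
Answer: 169/20 ≈ 8.4500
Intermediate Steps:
J = -60 (J = -6*10 = -60)
-507/J = -507/(-60) = -507*(-1/60) = 169/20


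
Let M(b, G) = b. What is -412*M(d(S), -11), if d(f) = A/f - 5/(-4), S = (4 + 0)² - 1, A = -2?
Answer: -6901/15 ≈ -460.07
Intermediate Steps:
S = 15 (S = 4² - 1 = 16 - 1 = 15)
d(f) = 5/4 - 2/f (d(f) = -2/f - 5/(-4) = -2/f - 5*(-¼) = -2/f + 5/4 = 5/4 - 2/f)
-412*M(d(S), -11) = -412*(5/4 - 2/15) = -412*67/60 = -6901/15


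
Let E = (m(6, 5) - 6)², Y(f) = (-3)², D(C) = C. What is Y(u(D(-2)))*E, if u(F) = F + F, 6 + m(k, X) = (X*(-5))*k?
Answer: 236196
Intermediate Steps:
m(k, X) = -6 - 5*X*k (m(k, X) = -6 + (X*(-5))*k = -6 + (-5*X)*k = -6 - 5*X*k)
u(F) = 2*F
Y(f) = 9
E = 26244 (E = ((-6 - 5*5*6) - 6)² = ((-6 - 150) - 6)² = (-156 - 6)² = (-162)² = 26244)
Y(u(D(-2)))*E = 9*26244 = 236196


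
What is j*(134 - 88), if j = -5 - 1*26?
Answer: -1426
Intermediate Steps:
j = -31 (j = -5 - 26 = -31)
j*(134 - 88) = -31*(134 - 88) = -31*46 = -1426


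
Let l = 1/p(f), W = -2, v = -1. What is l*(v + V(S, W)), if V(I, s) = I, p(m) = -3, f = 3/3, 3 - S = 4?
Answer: ⅔ ≈ 0.66667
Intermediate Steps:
S = -1 (S = 3 - 1*4 = 3 - 4 = -1)
f = 1 (f = 3*(⅓) = 1)
l = -⅓ (l = 1/(-3) = -⅓ ≈ -0.33333)
l*(v + V(S, W)) = -(-1 - 1)/3 = -⅓*(-2) = ⅔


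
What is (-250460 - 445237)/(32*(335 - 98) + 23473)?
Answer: -695697/31057 ≈ -22.401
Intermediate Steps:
(-250460 - 445237)/(32*(335 - 98) + 23473) = -695697/(32*237 + 23473) = -695697/(7584 + 23473) = -695697/31057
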